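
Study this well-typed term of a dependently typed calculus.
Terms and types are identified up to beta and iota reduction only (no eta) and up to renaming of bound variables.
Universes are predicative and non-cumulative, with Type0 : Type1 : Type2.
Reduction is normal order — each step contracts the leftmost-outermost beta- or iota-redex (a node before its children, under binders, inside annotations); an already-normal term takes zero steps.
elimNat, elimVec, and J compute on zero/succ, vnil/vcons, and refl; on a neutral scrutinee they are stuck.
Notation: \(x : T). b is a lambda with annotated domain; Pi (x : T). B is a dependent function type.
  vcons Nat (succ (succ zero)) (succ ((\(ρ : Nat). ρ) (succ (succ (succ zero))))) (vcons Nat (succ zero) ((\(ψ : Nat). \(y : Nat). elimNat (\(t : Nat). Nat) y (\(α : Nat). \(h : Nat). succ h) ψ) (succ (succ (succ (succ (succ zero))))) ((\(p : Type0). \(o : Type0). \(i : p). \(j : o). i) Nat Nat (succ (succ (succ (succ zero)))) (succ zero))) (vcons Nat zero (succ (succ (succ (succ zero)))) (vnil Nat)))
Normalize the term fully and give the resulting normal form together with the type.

resulting normal form:
  vcons Nat (succ (succ zero)) (succ (succ (succ (succ zero)))) (vcons Nat (succ zero) (succ (succ (succ (succ (succ (succ (succ (succ (succ zero))))))))) (vcons Nat zero (succ (succ (succ (succ zero)))) (vnil Nat)))
type:
  Vec Nat (succ (succ (succ zero)))
observation: the term reaches its normal form after 23 normal-order steps.


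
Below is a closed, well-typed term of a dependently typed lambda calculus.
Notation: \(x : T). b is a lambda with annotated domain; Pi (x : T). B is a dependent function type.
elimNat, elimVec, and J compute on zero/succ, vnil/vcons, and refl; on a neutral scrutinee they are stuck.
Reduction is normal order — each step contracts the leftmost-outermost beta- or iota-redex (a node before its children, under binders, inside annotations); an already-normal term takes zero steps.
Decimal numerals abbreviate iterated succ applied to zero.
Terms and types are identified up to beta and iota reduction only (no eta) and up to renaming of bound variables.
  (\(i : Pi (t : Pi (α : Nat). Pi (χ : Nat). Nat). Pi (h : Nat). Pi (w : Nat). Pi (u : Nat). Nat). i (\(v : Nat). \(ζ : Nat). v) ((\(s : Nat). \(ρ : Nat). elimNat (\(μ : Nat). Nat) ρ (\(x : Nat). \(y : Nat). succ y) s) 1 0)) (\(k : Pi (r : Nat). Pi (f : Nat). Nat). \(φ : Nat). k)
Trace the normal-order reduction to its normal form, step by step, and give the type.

normal-order reduction sequence:
  (\(i : Pi (t : Pi (α : Nat). Pi (χ : Nat). Nat). Pi (h : Nat). Pi (w : Nat). Pi (u : Nat). Nat). i (\(v : Nat). \(ζ : Nat). v) ((\(s : Nat). \(ρ : Nat). elimNat (\(μ : Nat). Nat) ρ (\(x : Nat). \(y : Nat). succ y) s) 1 0)) (\(k : Pi (r : Nat). Pi (f : Nat). Nat). \(φ : Nat). k)
  ~> (\(i : Pi (t : Nat). Pi (α : Nat). Nat). \(χ : Nat). i) (\(h : Nat). \(w : Nat). h) ((\(u : Nat). \(v : Nat). elimNat (\(ζ : Nat). Nat) v (\(s : Nat). \(ρ : Nat). succ ρ) u) 1 0)
  ~> (\(i : Nat). \(t : Nat). \(α : Nat). t) ((\(χ : Nat). \(h : Nat). elimNat (\(w : Nat). Nat) h (\(u : Nat). \(v : Nat). succ v) χ) 1 0)
  ~> \(i : Nat). \(t : Nat). i
type:
  Pi (i : Nat). Pi (t : Nat). Nat


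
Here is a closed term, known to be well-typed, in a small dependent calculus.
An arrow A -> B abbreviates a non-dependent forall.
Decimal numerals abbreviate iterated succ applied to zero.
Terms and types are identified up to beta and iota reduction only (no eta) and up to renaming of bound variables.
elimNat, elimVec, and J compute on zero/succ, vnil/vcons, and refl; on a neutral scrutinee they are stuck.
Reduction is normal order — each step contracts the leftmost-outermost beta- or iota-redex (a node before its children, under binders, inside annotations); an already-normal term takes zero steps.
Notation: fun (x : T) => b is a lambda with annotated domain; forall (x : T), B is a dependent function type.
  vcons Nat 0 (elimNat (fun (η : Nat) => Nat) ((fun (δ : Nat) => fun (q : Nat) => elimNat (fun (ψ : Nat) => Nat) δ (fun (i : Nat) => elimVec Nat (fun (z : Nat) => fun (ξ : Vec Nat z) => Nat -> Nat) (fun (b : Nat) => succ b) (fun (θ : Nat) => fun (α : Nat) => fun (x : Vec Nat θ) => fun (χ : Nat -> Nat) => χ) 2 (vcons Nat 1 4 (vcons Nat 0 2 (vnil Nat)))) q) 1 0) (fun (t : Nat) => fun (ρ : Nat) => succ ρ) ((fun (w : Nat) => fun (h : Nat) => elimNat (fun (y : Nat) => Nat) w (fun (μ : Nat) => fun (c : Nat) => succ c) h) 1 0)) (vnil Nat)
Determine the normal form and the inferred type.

normal form:
  vcons Nat 0 2 (vnil Nat)
inferred type:
  Vec Nat 1
observation: normalization takes exactly 10 steps under the normal-order strategy.


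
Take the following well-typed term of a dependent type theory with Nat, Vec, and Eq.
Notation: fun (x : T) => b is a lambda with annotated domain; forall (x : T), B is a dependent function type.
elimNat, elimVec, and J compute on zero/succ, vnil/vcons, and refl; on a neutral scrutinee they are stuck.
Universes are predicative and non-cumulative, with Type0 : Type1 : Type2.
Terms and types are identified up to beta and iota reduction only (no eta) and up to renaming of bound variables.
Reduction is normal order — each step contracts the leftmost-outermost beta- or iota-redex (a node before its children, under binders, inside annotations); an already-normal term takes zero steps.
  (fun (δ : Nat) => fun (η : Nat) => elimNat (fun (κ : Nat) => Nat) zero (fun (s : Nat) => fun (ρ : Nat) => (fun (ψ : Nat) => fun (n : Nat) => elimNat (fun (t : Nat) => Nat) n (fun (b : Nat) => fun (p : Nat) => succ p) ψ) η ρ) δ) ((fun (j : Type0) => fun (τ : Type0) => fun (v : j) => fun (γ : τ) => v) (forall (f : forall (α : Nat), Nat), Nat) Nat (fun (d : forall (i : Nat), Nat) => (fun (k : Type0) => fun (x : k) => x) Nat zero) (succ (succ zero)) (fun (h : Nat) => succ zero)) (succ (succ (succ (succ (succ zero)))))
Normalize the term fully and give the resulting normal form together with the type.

normal form:
  zero
type:
  Nat


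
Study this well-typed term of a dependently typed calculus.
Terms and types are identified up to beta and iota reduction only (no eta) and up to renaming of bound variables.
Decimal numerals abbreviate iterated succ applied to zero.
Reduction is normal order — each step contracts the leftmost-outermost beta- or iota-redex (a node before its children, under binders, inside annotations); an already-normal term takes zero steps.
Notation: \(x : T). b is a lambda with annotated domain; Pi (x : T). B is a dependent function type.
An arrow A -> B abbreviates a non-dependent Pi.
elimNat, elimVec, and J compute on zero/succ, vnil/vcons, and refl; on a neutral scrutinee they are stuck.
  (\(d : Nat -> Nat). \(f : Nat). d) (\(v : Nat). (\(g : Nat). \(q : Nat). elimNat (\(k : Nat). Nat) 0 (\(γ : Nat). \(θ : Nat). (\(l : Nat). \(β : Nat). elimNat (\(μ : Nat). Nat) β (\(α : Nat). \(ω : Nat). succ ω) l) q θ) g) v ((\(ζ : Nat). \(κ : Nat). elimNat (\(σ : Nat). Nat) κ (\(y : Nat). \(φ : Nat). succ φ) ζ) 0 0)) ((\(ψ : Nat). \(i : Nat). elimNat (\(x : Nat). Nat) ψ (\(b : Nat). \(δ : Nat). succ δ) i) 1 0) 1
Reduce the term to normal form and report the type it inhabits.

normal form:
  0
type:
  Nat


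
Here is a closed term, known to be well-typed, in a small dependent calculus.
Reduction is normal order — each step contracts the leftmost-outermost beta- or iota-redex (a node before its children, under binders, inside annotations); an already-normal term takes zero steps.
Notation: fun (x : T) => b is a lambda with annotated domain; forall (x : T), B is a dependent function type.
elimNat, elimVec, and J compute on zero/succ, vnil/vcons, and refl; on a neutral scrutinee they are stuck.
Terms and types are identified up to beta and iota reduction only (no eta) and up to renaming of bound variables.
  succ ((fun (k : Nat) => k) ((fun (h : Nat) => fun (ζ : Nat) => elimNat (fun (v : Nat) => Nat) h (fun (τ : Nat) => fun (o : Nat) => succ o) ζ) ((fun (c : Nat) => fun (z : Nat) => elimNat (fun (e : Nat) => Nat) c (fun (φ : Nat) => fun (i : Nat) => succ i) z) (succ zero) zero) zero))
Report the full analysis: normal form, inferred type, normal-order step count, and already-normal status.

normal form:
  succ (succ zero)
type:
  Nat
normal-order step count: 7
already normal: no
first redex: a beta-redex


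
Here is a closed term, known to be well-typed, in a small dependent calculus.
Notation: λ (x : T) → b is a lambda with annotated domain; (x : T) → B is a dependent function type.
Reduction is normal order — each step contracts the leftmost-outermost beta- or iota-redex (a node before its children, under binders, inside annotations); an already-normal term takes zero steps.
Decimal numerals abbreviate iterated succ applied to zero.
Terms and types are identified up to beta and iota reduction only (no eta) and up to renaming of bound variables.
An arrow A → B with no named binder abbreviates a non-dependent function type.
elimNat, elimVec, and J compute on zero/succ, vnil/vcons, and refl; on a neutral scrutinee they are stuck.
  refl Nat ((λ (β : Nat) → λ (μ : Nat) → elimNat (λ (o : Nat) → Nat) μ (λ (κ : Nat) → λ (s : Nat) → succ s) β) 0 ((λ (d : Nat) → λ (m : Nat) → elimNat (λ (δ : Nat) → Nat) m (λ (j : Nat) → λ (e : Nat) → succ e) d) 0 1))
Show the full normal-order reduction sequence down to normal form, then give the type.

normal-order reduction:
  refl Nat ((λ (β : Nat) → λ (μ : Nat) → elimNat (λ (o : Nat) → Nat) μ (λ (κ : Nat) → λ (s : Nat) → succ s) β) 0 ((λ (d : Nat) → λ (m : Nat) → elimNat (λ (δ : Nat) → Nat) m (λ (j : Nat) → λ (e : Nat) → succ e) d) 0 1))
  ~> refl Nat ((λ (β : Nat) → elimNat (λ (μ : Nat) → Nat) β (λ (o : Nat) → λ (κ : Nat) → succ κ) 0) ((λ (s : Nat) → λ (d : Nat) → elimNat (λ (m : Nat) → Nat) d (λ (δ : Nat) → λ (j : Nat) → succ j) s) 0 1))
  ~> refl Nat (elimNat (λ (β : Nat) → Nat) ((λ (μ : Nat) → λ (o : Nat) → elimNat (λ (κ : Nat) → Nat) o (λ (s : Nat) → λ (d : Nat) → succ d) μ) 0 1) (λ (m : Nat) → λ (δ : Nat) → succ δ) 0)
  ~> refl Nat ((λ (β : Nat) → λ (μ : Nat) → elimNat (λ (o : Nat) → Nat) μ (λ (κ : Nat) → λ (s : Nat) → succ s) β) 0 1)
  ~> refl Nat ((λ (β : Nat) → elimNat (λ (μ : Nat) → Nat) β (λ (o : Nat) → λ (κ : Nat) → succ κ) 0) 1)
  ~> refl Nat (elimNat (λ (β : Nat) → Nat) 1 (λ (μ : Nat) → λ (o : Nat) → succ o) 0)
  ~> refl Nat 1
inferred type:
  Eq Nat 1 1


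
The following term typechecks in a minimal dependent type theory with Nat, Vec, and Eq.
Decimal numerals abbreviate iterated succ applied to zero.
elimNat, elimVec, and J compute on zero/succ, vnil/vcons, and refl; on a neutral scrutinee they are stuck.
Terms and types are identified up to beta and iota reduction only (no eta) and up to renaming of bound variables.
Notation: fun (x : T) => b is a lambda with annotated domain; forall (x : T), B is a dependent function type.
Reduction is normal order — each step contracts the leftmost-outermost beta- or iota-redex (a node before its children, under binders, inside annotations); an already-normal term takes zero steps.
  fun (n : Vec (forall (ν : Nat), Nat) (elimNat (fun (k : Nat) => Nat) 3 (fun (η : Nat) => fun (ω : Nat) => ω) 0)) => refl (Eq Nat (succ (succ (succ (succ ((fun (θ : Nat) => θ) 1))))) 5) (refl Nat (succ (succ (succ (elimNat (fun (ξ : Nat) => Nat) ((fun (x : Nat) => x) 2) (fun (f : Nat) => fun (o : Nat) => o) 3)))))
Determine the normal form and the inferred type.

resulting normal form:
  fun (n : Vec (forall (ν : Nat), Nat) 3) => refl (Eq Nat 5 5) (refl Nat 5)
type:
  forall (n : Vec (forall (ν : Nat), Nat) 3), Eq (Eq Nat 5 5) (refl Nat 5) (refl Nat 5)


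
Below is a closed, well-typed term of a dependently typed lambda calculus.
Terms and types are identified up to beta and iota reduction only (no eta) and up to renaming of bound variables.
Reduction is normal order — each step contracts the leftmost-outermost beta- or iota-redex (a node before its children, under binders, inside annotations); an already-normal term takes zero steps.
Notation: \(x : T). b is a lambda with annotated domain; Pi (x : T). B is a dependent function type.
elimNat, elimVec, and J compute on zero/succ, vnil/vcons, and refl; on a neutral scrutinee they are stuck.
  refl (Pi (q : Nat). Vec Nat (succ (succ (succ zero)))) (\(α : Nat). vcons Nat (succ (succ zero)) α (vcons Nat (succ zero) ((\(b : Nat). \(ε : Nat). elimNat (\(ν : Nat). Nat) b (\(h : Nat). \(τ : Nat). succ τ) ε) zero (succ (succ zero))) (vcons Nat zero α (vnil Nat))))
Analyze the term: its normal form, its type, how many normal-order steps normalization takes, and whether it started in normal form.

resulting normal form:
  refl (Pi (q : Nat). Vec Nat (succ (succ (succ zero)))) (\(α : Nat). vcons Nat (succ (succ zero)) α (vcons Nat (succ zero) (succ (succ zero)) (vcons Nat zero α (vnil Nat))))
inferred type:
  Eq (Pi (q : Nat). Vec Nat (succ (succ (succ zero)))) (\(α : Nat). vcons Nat (succ (succ zero)) α (vcons Nat (succ zero) (succ (succ zero)) (vcons Nat zero α (vnil Nat)))) (\(b : Nat). vcons Nat (succ (succ zero)) b (vcons Nat (succ zero) (succ (succ zero)) (vcons Nat zero b (vnil Nat))))
normal-order step count: 9
started in normal form: no
first redex: a beta-redex


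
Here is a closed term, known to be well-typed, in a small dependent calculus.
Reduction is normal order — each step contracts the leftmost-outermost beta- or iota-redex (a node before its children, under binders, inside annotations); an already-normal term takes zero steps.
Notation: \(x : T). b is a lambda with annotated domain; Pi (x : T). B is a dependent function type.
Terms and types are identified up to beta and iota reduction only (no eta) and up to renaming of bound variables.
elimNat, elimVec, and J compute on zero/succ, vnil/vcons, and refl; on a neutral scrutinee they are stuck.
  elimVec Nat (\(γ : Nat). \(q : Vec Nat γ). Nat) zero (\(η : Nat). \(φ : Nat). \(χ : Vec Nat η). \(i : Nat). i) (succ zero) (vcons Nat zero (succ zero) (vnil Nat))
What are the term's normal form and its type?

resulting normal form:
  zero
the term's type:
  Nat
observation: the leftmost-outermost redex is an elimVec iota-redex, and normalization takes 6 steps.


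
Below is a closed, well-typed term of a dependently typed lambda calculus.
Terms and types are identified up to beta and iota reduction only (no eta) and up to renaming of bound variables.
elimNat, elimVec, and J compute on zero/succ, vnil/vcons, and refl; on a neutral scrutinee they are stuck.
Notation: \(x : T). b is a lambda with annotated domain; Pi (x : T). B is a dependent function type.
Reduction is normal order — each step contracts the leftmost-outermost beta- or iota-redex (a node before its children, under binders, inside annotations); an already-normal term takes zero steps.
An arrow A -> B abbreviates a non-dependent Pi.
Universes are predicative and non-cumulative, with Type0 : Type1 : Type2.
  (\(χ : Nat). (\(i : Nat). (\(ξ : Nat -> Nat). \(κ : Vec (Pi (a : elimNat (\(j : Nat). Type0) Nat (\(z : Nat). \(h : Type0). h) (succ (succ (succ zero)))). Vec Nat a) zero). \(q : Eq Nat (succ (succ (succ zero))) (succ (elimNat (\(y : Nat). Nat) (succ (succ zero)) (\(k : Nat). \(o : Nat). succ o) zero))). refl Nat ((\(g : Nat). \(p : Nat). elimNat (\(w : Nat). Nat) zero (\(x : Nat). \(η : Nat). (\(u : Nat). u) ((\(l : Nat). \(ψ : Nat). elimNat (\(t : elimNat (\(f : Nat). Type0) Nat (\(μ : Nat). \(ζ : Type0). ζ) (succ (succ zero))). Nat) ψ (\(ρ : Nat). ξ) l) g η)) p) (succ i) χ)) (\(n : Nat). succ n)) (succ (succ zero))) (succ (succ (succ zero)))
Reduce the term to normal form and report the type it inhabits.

reduced normal form:
  \(χ : Vec (Pi (i : Nat). Vec Nat i) zero). \(ξ : Eq Nat (succ (succ (succ zero))) (succ (succ (succ zero)))). refl Nat (succ (succ (succ (succ (succ (succ (succ (succ (succ zero)))))))))
the term's type:
  Vec (Pi (χ : Nat). Vec Nat χ) zero -> Eq Nat (succ (succ (succ zero))) (succ (succ (succ zero))) -> Eq Nat (succ (succ (succ (succ (succ (succ (succ (succ (succ zero))))))))) (succ (succ (succ (succ (succ (succ (succ (succ (succ zero)))))))))
observation: normalization takes exactly 65 steps under the normal-order strategy.


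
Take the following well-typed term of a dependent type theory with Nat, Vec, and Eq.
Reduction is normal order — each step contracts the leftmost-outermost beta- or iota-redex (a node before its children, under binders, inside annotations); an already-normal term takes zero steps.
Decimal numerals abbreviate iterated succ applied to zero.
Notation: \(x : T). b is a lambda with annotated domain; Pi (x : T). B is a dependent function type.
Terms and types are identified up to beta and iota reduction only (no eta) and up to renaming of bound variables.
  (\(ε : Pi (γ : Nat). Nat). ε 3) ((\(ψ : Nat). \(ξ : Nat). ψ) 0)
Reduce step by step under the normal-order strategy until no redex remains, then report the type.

normal-order reduction:
  (\(ε : Pi (γ : Nat). Nat). ε 3) ((\(ψ : Nat). \(ξ : Nat). ψ) 0)
  ~> (\(ε : Nat). \(γ : Nat). ε) 0 3
  ~> (\(ε : Nat). 0) 3
  ~> 0
type:
  Nat


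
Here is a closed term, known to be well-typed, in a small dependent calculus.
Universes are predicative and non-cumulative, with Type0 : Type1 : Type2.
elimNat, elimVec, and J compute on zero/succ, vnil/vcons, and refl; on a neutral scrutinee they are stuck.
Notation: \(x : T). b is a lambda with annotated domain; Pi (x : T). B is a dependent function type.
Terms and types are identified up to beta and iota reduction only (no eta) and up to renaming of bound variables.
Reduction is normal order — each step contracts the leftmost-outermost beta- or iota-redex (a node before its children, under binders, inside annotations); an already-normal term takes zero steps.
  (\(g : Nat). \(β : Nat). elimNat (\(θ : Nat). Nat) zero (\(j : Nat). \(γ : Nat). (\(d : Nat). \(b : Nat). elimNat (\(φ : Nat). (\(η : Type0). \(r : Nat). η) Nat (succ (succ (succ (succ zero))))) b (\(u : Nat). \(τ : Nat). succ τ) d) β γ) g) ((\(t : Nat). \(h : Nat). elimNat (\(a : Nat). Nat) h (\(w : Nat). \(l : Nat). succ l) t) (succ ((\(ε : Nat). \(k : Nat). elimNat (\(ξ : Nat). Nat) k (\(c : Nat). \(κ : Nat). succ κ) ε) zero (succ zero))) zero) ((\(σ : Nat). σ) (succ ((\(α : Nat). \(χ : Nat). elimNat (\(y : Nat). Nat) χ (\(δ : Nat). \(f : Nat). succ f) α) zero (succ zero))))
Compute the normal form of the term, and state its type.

reduced normal form:
  succ (succ (succ (succ zero)))
inferred type:
  Nat


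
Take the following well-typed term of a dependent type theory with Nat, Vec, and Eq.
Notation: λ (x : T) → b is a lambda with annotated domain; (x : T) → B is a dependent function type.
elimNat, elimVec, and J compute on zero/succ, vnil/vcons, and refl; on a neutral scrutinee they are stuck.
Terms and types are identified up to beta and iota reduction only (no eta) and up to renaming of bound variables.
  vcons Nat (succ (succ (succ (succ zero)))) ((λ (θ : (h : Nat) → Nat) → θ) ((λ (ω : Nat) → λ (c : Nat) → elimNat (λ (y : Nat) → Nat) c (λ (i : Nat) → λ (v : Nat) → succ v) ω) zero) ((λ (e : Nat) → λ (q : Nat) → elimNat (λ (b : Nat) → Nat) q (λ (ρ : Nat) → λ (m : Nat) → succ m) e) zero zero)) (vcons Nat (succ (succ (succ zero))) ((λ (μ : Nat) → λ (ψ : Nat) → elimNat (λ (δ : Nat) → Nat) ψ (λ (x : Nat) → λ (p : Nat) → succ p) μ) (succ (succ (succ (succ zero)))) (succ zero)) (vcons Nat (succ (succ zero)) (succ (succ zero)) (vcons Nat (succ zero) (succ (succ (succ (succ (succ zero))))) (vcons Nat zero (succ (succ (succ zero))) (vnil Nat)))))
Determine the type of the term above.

the term's type:
  Vec Nat (succ (succ (succ (succ (succ zero)))))


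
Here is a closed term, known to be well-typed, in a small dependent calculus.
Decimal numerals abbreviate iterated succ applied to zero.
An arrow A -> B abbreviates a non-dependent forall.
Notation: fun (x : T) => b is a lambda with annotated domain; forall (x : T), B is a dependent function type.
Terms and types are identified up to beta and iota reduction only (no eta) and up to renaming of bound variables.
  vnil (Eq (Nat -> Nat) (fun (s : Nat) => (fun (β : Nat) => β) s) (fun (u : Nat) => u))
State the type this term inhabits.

type:
  Vec (Eq (Nat -> Nat) (fun (s : Nat) => s) (fun (β : Nat) => β)) 0


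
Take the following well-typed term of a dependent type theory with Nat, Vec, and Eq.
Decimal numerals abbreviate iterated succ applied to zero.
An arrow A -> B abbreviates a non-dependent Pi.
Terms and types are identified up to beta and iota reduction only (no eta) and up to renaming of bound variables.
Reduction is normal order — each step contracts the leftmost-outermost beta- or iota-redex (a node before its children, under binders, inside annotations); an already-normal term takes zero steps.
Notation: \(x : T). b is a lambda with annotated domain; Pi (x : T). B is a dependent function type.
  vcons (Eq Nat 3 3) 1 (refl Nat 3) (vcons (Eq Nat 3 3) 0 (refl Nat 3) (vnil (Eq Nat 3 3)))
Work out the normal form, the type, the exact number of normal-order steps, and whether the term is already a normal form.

normal form:
  vcons (Eq Nat 3 3) 1 (refl Nat 3) (vcons (Eq Nat 3 3) 0 (refl Nat 3) (vnil (Eq Nat 3 3)))
inferred type:
  Vec (Eq Nat 3 3) 2
reduction steps (normal order): 0
started in normal form: yes


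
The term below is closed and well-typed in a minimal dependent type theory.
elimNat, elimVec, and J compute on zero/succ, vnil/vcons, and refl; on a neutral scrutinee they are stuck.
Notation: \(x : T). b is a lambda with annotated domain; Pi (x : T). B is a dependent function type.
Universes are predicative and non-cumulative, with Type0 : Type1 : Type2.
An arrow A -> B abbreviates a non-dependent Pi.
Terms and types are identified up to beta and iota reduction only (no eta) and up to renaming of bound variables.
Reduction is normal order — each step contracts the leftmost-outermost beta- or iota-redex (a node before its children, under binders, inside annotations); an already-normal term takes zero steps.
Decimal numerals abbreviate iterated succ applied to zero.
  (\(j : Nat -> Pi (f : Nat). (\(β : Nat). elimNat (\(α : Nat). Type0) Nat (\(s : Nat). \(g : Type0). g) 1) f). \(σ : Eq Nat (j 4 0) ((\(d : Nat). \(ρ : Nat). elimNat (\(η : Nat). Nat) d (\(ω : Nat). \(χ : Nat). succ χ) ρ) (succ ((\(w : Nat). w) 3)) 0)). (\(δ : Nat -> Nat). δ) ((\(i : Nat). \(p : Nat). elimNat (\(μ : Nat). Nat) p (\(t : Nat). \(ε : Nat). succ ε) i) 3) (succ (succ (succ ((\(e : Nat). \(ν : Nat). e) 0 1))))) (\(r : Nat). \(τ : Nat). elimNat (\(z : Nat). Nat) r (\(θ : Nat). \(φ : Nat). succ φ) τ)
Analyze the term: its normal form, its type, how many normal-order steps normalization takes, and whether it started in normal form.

resulting normal form:
  \(j : Eq Nat 4 4). 6
inferred type:
  Eq Nat 4 4 -> Nat
normal-order step count: 23
already normal: no
first redex: a beta-redex


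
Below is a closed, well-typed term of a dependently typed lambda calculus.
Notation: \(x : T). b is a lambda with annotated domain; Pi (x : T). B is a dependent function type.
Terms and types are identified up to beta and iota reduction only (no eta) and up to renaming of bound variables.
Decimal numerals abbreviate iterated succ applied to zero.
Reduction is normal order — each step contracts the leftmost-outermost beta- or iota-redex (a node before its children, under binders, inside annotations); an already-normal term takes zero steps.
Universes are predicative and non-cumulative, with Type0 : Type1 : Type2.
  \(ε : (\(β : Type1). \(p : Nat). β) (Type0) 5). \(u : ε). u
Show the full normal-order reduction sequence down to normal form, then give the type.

normal-order reduction:
  \(ε : (\(β : Type1). \(p : Nat). β) (Type0) 5). \(u : ε). u
  ~> \(ε : (\(β : Nat). Type0) 5). \(p : ε). p
  ~> \(ε : Type0). \(β : ε). β
the term's type:
  Pi (ε : Type0). Pi (β : ε). ε


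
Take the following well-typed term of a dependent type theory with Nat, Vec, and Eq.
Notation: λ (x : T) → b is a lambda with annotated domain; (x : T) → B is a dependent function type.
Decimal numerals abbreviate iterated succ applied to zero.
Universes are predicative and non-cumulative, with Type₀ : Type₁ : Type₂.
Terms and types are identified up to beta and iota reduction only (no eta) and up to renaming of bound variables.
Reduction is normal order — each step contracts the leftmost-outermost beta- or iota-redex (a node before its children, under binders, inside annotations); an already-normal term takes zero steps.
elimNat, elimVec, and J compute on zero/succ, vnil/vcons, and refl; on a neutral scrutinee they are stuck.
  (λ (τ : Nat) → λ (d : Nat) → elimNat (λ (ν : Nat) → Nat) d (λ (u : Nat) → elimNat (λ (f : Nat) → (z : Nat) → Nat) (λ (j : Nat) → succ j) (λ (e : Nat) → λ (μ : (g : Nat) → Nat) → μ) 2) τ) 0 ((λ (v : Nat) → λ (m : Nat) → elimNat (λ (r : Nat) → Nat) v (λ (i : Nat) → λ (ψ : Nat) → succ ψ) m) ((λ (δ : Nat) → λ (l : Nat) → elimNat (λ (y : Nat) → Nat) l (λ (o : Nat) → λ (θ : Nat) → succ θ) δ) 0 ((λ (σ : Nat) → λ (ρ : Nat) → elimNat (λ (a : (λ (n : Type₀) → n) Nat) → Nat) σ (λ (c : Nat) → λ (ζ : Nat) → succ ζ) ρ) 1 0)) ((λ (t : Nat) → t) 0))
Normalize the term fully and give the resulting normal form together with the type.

reduced normal form:
  1
the term's type:
  Nat
observation: contracting a beta-redex first, the term normalizes in 13 steps.


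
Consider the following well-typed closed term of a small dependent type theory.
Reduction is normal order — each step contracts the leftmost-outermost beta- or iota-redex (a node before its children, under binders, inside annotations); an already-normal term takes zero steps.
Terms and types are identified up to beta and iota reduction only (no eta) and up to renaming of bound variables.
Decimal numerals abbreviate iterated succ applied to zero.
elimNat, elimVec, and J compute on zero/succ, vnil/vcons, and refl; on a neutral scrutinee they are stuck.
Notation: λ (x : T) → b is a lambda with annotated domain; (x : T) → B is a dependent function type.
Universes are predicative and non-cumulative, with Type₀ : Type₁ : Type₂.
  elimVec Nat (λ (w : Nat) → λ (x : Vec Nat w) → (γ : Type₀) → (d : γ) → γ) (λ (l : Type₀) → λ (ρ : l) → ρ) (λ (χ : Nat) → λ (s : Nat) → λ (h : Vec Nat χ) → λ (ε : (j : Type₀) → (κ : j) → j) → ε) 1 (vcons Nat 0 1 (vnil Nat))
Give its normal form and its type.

reduced normal form:
  λ (w : Type₀) → λ (x : w) → x
the term's type:
  (w : Type₀) → (x : w) → w
observation: 6 normal-order steps normalize the term, beginning with an elimVec iota-redex.


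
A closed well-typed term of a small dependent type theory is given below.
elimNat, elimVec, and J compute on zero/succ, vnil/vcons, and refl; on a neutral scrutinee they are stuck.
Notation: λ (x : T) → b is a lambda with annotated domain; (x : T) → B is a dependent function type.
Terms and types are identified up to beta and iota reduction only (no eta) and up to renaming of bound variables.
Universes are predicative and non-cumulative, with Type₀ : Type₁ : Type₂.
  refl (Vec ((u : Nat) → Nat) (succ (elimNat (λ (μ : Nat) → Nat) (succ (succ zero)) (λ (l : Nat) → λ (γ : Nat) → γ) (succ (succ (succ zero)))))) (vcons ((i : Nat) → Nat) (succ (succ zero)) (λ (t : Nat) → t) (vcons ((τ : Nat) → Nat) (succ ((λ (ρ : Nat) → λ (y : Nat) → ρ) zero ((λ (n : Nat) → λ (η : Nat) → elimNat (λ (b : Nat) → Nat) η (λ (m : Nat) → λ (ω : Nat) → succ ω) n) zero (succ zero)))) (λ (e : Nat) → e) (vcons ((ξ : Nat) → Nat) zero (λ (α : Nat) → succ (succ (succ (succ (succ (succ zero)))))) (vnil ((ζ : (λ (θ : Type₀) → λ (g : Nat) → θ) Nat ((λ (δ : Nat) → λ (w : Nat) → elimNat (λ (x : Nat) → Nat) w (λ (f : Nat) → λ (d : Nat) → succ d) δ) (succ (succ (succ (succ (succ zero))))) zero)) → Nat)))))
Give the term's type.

inferred type:
  Eq (Vec ((u : Nat) → Nat) (succ (succ (succ zero)))) (vcons ((μ : Nat) → Nat) (succ (succ zero)) (λ (l : Nat) → l) (vcons ((γ : Nat) → Nat) (succ zero) (λ (i : Nat) → i) (vcons ((t : Nat) → Nat) zero (λ (τ : Nat) → succ (succ (succ (succ (succ (succ zero)))))) (vnil ((ρ : Nat) → Nat))))) (vcons ((y : Nat) → Nat) (succ (succ zero)) (λ (n : Nat) → n) (vcons ((η : Nat) → Nat) (succ zero) (λ (b : Nat) → b) (vcons ((m : Nat) → Nat) zero (λ (ω : Nat) → succ (succ (succ (succ (succ (succ zero)))))) (vnil ((e : Nat) → Nat)))))


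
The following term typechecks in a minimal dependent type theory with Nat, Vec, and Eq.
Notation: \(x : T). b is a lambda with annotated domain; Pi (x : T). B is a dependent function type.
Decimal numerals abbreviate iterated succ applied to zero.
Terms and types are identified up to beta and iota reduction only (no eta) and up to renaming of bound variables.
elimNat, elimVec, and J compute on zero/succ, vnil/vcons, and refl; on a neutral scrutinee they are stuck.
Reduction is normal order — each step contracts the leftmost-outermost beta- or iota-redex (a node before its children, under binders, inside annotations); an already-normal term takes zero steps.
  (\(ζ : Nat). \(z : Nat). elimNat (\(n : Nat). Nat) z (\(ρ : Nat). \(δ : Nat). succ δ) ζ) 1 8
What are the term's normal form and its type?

reduced normal form:
  9
type:
  Nat


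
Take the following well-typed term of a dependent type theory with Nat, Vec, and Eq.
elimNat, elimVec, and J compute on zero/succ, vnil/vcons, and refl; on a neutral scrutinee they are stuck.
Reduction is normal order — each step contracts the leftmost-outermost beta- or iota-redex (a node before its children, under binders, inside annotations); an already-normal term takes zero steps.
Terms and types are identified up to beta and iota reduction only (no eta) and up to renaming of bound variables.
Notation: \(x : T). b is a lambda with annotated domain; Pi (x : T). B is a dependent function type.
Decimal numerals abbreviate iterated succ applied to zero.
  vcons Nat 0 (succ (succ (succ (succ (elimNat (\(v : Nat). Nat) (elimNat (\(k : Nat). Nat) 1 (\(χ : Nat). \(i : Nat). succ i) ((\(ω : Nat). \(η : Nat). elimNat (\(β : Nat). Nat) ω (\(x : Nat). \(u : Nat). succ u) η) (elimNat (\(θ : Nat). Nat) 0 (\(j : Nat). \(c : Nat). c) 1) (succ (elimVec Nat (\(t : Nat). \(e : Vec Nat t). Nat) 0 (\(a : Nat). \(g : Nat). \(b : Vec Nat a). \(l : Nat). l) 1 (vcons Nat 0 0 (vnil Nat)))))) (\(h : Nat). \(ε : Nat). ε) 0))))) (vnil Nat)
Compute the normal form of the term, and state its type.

reduced normal form:
  vcons Nat 0 6 (vnil Nat)
type:
  Vec Nat 1
observation: the term reaches its normal form after 21 normal-order steps.


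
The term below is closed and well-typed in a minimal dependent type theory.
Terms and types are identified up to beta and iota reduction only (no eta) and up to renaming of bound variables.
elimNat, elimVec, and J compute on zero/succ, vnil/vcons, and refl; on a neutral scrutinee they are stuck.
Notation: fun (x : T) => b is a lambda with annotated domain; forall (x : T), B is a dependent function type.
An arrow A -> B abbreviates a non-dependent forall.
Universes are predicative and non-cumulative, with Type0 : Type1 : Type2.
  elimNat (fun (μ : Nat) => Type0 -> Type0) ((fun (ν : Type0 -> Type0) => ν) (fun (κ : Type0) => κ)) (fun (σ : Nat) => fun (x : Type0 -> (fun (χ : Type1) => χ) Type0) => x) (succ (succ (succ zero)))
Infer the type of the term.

type:
  Type0 -> Type0


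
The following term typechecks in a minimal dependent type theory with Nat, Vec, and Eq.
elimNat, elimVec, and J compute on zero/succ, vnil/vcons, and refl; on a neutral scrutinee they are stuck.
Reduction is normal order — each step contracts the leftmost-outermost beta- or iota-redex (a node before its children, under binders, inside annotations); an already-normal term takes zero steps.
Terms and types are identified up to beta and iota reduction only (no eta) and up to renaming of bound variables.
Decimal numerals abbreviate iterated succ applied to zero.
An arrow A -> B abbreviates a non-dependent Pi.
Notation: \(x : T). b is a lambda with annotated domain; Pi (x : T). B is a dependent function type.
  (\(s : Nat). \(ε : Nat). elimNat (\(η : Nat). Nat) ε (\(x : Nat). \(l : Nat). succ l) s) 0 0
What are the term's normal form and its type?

normal form:
  0
the term's type:
  Nat


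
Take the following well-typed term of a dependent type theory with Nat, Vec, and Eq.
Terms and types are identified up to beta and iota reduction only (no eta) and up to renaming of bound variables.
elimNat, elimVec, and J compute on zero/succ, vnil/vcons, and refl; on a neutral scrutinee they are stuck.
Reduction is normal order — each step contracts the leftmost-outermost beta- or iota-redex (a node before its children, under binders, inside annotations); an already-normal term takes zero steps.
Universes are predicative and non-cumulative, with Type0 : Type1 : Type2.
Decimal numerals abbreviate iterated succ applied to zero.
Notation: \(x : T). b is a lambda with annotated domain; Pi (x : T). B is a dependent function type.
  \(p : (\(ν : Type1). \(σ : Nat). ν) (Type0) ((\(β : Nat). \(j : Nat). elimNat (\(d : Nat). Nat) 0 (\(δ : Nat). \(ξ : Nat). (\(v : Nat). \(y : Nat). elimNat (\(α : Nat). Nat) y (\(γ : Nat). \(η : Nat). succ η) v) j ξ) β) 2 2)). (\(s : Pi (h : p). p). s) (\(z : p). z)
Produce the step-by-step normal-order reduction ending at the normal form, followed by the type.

normal-order reduction sequence:
  \(p : (\(ν : Type1). \(σ : Nat). ν) (Type0) ((\(β : Nat). \(j : Nat). elimNat (\(d : Nat). Nat) 0 (\(δ : Nat). \(ξ : Nat). (\(v : Nat). \(y : Nat). elimNat (\(α : Nat). Nat) y (\(γ : Nat). \(η : Nat). succ η) v) j ξ) β) 2 2)). (\(s : Pi (h : p). p). s) (\(z : p). z)
  ~> \(p : (\(ν : Nat). Type0) ((\(σ : Nat). \(β : Nat). elimNat (\(j : Nat). Nat) 0 (\(d : Nat). \(δ : Nat). (\(ξ : Nat). \(v : Nat). elimNat (\(y : Nat). Nat) v (\(α : Nat). \(γ : Nat). succ γ) ξ) β δ) σ) 2 2)). (\(η : Pi (s : p). p). η) (\(h : p). h)
  ~> \(p : Type0). (\(ν : Pi (σ : p). p). ν) (\(β : p). β)
  ~> \(p : Type0). \(ν : p). ν
type:
  Pi (p : Type0). Pi (ν : p). p


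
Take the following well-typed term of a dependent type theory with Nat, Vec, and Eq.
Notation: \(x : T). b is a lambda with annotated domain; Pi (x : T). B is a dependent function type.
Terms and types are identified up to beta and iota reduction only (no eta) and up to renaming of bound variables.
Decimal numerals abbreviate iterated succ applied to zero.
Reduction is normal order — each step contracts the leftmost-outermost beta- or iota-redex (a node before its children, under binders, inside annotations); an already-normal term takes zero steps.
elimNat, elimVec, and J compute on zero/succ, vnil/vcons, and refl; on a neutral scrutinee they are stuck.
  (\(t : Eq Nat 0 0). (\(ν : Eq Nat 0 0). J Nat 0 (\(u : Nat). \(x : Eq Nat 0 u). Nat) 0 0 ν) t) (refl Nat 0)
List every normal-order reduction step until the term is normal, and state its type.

reduction (normal order):
  (\(t : Eq Nat 0 0). (\(ν : Eq Nat 0 0). J Nat 0 (\(u : Nat). \(x : Eq Nat 0 u). Nat) 0 0 ν) t) (refl Nat 0)
  ~> (\(t : Eq Nat 0 0). J Nat 0 (\(ν : Nat). \(u : Eq Nat 0 ν). Nat) 0 0 t) (refl Nat 0)
  ~> J Nat 0 (\(t : Nat). \(ν : Eq Nat 0 t). Nat) 0 0 (refl Nat 0)
  ~> 0
type:
  Nat


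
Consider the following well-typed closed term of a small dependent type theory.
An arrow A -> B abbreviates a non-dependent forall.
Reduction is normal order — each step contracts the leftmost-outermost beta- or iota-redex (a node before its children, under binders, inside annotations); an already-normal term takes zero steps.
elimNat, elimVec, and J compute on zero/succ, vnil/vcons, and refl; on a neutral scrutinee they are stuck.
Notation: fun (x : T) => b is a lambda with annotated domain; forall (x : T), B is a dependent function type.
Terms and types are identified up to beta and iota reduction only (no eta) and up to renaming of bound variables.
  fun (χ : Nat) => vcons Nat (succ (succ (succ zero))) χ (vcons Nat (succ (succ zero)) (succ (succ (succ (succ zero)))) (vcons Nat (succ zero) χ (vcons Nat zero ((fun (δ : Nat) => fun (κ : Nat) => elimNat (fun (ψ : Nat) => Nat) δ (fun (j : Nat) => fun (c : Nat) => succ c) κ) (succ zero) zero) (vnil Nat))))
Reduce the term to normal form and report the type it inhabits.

resulting normal form:
  fun (χ : Nat) => vcons Nat (succ (succ (succ zero))) χ (vcons Nat (succ (succ zero)) (succ (succ (succ (succ zero)))) (vcons Nat (succ zero) χ (vcons Nat zero (succ zero) (vnil Nat))))
type:
  Nat -> Vec Nat (succ (succ (succ (succ zero))))
observation: 3 normal-order steps normalize the term, beginning with a beta-redex.


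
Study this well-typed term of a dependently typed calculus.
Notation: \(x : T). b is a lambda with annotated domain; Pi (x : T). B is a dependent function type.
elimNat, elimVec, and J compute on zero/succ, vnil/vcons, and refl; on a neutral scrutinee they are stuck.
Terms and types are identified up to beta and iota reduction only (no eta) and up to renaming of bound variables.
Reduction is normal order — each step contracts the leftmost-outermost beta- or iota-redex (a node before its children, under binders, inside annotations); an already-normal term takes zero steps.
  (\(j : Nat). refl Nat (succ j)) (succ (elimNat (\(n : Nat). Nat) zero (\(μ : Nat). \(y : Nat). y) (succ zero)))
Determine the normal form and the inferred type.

reduced normal form:
  refl Nat (succ (succ zero))
the term's type:
  Eq Nat (succ (succ zero)) (succ (succ zero))
observation: normalization takes exactly 5 steps under the normal-order strategy.


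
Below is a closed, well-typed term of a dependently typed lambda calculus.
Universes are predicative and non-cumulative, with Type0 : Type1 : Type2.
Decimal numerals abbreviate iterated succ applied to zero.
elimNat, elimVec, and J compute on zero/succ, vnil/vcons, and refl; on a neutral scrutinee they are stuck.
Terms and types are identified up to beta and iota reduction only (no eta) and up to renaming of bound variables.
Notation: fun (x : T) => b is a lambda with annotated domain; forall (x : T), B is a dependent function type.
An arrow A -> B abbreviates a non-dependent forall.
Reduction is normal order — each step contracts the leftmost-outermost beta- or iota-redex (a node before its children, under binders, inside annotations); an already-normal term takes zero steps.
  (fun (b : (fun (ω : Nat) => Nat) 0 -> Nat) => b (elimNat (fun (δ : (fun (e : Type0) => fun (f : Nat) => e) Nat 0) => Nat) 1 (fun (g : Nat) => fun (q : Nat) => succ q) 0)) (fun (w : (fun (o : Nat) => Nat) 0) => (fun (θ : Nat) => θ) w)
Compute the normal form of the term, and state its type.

resulting normal form:
  1
type:
  Nat
observation: the leftmost-outermost redex is a beta-redex, and normalization takes 4 steps.


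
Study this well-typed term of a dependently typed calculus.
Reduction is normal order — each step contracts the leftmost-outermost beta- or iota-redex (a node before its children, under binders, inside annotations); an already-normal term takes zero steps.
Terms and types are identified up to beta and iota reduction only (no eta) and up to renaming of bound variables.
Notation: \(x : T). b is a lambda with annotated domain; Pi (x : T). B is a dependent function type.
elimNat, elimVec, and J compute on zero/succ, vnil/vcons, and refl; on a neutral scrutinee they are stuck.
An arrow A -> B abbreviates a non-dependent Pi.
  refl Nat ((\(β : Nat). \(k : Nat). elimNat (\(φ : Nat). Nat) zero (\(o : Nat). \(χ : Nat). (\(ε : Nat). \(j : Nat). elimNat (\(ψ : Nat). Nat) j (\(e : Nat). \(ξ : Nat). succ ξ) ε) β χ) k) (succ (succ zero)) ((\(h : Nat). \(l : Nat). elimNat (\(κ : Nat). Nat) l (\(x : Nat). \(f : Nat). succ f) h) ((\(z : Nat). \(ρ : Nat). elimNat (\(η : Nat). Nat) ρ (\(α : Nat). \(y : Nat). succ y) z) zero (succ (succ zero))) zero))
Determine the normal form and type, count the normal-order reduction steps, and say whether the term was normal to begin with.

reduced normal form:
  refl Nat (succ (succ (succ (succ zero))))
the term's type:
  Eq Nat (succ (succ (succ (succ zero)))) (succ (succ (succ (succ zero))))
normal-order step count: 30
term was already normal: no
first contracted redex: a beta-redex
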